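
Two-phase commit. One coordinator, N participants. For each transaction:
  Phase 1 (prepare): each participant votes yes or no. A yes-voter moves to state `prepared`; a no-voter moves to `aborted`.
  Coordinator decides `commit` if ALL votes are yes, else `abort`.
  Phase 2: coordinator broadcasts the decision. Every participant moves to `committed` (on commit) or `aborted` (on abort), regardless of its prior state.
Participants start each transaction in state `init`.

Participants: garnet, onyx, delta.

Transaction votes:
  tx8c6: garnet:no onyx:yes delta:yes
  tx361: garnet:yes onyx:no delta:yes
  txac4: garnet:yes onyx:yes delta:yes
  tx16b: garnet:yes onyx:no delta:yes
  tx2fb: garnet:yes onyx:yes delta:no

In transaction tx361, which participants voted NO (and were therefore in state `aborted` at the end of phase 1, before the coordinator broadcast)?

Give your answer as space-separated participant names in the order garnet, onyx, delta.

Answer: onyx

Derivation:
Txn tx361 phase 1: garnet yes -> prepared; onyx no -> aborted; delta yes -> prepared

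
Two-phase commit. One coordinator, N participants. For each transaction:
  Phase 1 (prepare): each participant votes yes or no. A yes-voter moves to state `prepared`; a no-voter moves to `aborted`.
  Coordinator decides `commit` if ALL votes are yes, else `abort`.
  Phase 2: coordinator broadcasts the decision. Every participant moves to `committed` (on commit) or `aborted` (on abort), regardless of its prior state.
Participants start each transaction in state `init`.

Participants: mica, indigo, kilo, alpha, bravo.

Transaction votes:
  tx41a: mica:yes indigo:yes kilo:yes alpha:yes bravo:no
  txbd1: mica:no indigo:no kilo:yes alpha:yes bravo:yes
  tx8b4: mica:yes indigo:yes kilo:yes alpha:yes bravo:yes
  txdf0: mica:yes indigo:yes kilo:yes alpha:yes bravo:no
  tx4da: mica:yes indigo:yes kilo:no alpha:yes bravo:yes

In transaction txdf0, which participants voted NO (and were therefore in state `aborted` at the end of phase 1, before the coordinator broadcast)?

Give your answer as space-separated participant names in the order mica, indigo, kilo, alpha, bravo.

Answer: bravo

Derivation:
Txn txdf0 phase 1: mica yes -> prepared; indigo yes -> prepared; kilo yes -> prepared; alpha yes -> prepared; bravo no -> aborted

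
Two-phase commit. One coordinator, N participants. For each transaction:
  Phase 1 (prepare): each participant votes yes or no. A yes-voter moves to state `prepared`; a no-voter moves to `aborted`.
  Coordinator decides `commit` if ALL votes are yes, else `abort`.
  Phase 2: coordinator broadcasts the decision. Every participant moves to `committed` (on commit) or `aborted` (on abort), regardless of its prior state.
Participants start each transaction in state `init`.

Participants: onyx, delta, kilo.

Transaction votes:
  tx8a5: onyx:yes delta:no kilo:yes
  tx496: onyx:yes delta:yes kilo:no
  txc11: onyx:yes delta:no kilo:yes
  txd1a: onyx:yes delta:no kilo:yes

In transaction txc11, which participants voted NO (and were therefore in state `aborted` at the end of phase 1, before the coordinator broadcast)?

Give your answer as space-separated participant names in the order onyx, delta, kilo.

Answer: delta

Derivation:
Txn txc11 phase 1: onyx yes -> prepared; delta no -> aborted; kilo yes -> prepared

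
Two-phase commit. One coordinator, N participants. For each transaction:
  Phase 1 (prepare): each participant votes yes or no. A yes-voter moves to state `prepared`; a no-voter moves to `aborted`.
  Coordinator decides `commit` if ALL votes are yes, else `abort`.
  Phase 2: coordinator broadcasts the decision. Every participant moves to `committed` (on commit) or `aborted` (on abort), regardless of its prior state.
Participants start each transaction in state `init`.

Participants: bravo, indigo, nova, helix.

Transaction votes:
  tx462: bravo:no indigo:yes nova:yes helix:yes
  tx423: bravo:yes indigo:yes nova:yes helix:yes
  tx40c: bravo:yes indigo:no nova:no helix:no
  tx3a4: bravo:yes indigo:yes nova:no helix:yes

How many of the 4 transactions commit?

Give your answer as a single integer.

Answer: 1

Derivation:
tx462: no from bravo -> abort (commits=0)
tx423: all yes -> commit (commits=1)
tx40c: no from indigo, nova, helix -> abort (commits=1)
tx3a4: no from nova -> abort (commits=1)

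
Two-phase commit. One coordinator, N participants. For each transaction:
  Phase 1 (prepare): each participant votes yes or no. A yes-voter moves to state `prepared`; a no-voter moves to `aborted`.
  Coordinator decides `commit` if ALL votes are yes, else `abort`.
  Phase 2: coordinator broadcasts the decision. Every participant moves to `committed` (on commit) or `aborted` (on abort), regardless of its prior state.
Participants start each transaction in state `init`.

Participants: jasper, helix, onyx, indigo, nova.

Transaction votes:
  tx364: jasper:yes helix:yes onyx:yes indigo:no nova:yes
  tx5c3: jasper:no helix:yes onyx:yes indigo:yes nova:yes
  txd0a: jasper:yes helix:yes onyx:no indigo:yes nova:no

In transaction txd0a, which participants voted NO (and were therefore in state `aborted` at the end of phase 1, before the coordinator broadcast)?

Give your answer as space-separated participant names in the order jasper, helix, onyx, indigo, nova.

Txn txd0a phase 1: jasper yes -> prepared; helix yes -> prepared; onyx no -> aborted; indigo yes -> prepared; nova no -> aborted

Answer: onyx nova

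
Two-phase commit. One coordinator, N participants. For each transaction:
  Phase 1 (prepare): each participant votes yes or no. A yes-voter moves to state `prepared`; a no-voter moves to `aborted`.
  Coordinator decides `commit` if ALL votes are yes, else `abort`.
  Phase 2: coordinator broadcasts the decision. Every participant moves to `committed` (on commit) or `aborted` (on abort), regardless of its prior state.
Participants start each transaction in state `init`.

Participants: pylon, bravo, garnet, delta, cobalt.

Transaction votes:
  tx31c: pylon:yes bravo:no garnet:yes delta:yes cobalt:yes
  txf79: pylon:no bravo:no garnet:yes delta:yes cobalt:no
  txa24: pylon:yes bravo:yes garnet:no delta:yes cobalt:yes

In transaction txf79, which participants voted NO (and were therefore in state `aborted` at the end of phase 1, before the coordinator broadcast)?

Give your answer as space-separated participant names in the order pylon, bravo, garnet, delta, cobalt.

Answer: pylon bravo cobalt

Derivation:
Txn txf79 phase 1: pylon no -> aborted; bravo no -> aborted; garnet yes -> prepared; delta yes -> prepared; cobalt no -> aborted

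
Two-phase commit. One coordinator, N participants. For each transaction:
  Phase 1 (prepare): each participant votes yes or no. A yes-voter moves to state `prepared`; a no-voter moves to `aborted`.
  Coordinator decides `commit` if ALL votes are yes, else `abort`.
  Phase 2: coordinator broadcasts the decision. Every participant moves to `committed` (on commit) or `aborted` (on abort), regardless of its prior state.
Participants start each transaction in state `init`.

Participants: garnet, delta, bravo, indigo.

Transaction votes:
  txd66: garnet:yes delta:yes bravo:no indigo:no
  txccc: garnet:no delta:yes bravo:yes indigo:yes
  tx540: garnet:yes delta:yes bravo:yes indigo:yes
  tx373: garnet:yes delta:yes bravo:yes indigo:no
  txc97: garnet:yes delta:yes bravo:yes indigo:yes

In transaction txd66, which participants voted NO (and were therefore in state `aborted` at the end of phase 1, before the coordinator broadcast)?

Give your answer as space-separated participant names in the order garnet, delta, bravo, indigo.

Answer: bravo indigo

Derivation:
Txn txd66 phase 1: garnet yes -> prepared; delta yes -> prepared; bravo no -> aborted; indigo no -> aborted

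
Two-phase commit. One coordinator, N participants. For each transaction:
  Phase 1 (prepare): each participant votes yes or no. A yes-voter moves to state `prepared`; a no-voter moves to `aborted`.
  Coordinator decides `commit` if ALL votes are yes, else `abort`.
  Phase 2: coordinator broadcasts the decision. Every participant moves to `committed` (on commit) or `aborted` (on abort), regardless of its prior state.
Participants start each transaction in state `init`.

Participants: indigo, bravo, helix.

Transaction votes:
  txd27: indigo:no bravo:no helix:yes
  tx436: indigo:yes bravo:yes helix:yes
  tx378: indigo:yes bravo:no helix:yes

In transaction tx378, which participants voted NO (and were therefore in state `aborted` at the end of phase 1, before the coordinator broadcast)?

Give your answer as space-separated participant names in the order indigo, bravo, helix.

Txn tx378 phase 1: indigo yes -> prepared; bravo no -> aborted; helix yes -> prepared

Answer: bravo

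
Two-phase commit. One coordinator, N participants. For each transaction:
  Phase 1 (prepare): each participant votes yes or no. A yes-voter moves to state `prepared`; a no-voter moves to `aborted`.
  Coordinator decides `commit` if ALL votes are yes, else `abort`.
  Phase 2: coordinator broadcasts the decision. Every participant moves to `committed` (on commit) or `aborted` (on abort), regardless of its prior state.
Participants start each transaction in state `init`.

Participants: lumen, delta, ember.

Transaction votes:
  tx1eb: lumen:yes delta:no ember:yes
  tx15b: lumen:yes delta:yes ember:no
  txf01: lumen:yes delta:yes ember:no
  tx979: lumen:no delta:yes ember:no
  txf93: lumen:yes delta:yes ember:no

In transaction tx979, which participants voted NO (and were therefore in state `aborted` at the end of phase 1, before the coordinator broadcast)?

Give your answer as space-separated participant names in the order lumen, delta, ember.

Txn tx979 phase 1: lumen no -> aborted; delta yes -> prepared; ember no -> aborted

Answer: lumen ember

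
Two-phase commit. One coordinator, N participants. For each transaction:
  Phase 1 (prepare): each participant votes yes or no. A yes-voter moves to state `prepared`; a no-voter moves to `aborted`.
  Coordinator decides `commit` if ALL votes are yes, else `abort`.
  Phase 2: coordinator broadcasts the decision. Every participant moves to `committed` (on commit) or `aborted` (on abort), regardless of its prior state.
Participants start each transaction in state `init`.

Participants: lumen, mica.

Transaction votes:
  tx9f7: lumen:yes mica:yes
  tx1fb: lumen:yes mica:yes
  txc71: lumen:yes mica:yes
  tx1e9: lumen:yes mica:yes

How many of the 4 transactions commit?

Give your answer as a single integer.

tx9f7: all yes -> commit (commits=1)
tx1fb: all yes -> commit (commits=2)
txc71: all yes -> commit (commits=3)
tx1e9: all yes -> commit (commits=4)

Answer: 4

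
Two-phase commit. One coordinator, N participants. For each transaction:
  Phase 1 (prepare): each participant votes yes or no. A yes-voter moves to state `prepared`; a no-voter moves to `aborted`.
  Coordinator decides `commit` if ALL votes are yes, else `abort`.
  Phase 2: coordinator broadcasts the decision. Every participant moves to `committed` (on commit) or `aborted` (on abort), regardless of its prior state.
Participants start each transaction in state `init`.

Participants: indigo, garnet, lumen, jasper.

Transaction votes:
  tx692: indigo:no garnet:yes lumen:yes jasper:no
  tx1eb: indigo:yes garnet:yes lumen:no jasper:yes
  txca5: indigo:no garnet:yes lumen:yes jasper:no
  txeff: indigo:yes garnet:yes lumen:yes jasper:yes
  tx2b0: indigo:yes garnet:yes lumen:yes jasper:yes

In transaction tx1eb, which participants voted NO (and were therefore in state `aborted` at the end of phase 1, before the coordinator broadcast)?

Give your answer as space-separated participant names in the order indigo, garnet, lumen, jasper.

Txn tx1eb phase 1: indigo yes -> prepared; garnet yes -> prepared; lumen no -> aborted; jasper yes -> prepared

Answer: lumen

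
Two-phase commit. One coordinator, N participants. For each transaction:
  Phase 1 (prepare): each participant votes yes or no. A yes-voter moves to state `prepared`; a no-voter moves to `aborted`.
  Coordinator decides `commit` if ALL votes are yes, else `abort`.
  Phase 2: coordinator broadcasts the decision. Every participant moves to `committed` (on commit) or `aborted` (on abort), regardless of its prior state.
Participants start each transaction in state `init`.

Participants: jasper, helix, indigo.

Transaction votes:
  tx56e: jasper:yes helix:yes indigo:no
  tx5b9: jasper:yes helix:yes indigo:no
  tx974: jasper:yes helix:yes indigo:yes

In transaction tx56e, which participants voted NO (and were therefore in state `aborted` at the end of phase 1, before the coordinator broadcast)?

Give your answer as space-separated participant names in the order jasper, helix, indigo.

Txn tx56e phase 1: jasper yes -> prepared; helix yes -> prepared; indigo no -> aborted

Answer: indigo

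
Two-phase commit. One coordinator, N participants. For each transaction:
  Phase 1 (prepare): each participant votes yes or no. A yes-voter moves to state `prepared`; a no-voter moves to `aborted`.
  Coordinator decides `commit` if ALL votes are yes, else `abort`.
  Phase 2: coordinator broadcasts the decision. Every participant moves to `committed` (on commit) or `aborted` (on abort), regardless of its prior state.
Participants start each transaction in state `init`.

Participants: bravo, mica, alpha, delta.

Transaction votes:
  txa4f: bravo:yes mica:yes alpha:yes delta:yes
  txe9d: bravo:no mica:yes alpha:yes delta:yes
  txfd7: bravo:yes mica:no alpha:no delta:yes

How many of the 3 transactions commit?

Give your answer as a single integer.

Answer: 1

Derivation:
txa4f: all yes -> commit (commits=1)
txe9d: no from bravo -> abort (commits=1)
txfd7: no from mica, alpha -> abort (commits=1)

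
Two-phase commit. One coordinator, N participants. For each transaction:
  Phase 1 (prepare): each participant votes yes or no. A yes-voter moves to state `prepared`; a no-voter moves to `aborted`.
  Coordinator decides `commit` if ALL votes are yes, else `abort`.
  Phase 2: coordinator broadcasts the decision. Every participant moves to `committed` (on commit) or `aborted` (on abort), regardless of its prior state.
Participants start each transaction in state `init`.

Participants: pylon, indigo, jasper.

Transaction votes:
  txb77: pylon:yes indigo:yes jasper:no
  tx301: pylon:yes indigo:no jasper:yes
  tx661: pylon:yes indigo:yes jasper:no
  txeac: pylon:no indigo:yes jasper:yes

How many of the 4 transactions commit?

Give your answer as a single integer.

Answer: 0

Derivation:
txb77: no from jasper -> abort (commits=0)
tx301: no from indigo -> abort (commits=0)
tx661: no from jasper -> abort (commits=0)
txeac: no from pylon -> abort (commits=0)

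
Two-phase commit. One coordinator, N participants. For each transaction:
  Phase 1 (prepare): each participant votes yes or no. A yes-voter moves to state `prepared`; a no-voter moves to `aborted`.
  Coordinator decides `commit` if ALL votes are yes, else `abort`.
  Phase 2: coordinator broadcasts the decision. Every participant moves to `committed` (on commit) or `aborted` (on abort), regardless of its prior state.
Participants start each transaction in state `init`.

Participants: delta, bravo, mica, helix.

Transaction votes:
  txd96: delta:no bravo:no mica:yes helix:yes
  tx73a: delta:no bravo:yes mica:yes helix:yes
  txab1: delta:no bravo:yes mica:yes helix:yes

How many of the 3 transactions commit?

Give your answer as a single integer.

txd96: no from delta, bravo -> abort (commits=0)
tx73a: no from delta -> abort (commits=0)
txab1: no from delta -> abort (commits=0)

Answer: 0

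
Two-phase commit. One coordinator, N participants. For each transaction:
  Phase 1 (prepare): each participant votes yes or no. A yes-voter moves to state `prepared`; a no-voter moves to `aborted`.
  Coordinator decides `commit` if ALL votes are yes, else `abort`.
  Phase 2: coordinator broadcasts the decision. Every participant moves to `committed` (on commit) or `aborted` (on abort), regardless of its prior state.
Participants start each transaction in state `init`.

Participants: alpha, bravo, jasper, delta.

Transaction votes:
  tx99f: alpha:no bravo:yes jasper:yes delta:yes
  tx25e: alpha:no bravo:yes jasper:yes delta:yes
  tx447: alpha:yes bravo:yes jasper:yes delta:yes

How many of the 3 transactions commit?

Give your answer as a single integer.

Answer: 1

Derivation:
tx99f: no from alpha -> abort (commits=0)
tx25e: no from alpha -> abort (commits=0)
tx447: all yes -> commit (commits=1)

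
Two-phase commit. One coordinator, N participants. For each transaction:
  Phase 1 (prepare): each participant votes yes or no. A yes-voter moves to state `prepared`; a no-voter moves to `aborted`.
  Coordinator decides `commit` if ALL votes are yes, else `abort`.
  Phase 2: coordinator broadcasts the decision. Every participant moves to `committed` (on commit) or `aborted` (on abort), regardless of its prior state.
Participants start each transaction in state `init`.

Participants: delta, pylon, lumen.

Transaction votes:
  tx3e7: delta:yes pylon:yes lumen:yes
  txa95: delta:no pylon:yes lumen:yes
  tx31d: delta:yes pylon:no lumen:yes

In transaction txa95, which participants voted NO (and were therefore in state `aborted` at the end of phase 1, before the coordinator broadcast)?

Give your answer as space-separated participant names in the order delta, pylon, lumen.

Answer: delta

Derivation:
Txn txa95 phase 1: delta no -> aborted; pylon yes -> prepared; lumen yes -> prepared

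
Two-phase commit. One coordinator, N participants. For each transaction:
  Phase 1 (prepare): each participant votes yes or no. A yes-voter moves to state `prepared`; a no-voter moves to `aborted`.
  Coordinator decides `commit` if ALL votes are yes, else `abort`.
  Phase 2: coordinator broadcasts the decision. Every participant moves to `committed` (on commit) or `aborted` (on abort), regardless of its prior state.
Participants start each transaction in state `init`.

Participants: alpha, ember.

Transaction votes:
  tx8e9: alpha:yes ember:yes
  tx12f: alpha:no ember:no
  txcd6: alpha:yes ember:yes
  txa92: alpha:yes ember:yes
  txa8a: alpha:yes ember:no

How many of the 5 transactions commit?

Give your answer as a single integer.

Answer: 3

Derivation:
tx8e9: all yes -> commit (commits=1)
tx12f: no from alpha, ember -> abort (commits=1)
txcd6: all yes -> commit (commits=2)
txa92: all yes -> commit (commits=3)
txa8a: no from ember -> abort (commits=3)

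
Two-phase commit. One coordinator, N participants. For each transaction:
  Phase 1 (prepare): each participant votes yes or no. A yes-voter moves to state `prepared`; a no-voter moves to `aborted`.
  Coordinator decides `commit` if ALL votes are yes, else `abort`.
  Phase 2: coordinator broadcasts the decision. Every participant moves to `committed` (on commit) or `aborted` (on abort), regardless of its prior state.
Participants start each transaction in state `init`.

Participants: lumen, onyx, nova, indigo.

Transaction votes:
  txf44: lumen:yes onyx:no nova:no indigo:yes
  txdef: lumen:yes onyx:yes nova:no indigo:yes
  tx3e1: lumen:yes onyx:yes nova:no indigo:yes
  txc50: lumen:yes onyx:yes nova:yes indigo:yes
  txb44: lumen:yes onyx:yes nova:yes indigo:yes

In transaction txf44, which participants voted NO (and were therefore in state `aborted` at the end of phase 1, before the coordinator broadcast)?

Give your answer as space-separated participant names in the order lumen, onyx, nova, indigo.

Txn txf44 phase 1: lumen yes -> prepared; onyx no -> aborted; nova no -> aborted; indigo yes -> prepared

Answer: onyx nova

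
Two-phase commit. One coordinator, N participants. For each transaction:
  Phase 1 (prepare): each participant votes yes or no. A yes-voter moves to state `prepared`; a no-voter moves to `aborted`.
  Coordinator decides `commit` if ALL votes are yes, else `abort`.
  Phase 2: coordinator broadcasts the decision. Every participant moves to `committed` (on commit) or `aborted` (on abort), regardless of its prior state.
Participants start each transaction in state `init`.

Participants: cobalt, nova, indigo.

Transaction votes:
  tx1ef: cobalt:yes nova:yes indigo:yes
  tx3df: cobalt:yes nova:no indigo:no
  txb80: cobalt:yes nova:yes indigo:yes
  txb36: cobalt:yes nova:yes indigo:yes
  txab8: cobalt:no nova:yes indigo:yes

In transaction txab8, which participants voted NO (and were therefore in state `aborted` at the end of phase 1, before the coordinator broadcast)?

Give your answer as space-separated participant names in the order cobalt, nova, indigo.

Txn txab8 phase 1: cobalt no -> aborted; nova yes -> prepared; indigo yes -> prepared

Answer: cobalt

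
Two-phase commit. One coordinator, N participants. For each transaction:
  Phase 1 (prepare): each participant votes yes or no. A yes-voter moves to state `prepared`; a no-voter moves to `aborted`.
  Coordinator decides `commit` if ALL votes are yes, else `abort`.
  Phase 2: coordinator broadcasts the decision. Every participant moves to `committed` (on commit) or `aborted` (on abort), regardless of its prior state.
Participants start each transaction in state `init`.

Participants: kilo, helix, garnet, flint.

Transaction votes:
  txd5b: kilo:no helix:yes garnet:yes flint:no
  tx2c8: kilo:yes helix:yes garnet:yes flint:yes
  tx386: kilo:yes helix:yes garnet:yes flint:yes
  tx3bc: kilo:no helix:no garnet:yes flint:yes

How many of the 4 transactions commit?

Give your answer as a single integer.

txd5b: no from kilo, flint -> abort (commits=0)
tx2c8: all yes -> commit (commits=1)
tx386: all yes -> commit (commits=2)
tx3bc: no from kilo, helix -> abort (commits=2)

Answer: 2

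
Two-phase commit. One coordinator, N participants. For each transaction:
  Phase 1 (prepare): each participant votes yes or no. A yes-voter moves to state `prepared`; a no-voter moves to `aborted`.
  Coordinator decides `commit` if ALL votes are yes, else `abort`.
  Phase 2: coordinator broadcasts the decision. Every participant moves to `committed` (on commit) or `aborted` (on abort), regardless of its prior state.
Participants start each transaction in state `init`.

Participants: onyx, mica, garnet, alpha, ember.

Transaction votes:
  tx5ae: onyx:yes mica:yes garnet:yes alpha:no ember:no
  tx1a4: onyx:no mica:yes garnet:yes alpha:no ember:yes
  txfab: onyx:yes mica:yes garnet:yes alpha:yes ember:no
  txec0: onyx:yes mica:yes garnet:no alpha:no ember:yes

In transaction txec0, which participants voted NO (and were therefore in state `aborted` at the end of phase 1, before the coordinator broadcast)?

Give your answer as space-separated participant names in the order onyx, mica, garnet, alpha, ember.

Txn txec0 phase 1: onyx yes -> prepared; mica yes -> prepared; garnet no -> aborted; alpha no -> aborted; ember yes -> prepared

Answer: garnet alpha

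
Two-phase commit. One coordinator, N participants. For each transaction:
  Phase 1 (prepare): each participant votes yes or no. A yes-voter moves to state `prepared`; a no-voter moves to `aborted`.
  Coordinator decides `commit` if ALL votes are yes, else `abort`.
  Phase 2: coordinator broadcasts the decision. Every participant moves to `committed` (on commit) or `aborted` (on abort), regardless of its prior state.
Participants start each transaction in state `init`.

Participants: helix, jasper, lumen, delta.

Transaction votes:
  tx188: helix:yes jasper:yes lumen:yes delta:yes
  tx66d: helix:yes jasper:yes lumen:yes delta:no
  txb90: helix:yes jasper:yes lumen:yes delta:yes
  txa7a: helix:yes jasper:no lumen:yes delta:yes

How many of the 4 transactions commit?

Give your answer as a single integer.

tx188: all yes -> commit (commits=1)
tx66d: no from delta -> abort (commits=1)
txb90: all yes -> commit (commits=2)
txa7a: no from jasper -> abort (commits=2)

Answer: 2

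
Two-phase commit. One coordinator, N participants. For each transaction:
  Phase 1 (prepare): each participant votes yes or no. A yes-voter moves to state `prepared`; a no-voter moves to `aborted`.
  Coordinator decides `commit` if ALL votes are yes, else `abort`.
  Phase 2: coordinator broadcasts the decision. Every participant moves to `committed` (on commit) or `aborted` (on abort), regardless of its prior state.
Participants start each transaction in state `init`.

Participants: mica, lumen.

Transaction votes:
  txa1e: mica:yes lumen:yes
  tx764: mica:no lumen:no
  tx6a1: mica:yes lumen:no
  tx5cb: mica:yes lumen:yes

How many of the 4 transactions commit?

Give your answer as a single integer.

txa1e: all yes -> commit (commits=1)
tx764: no from mica, lumen -> abort (commits=1)
tx6a1: no from lumen -> abort (commits=1)
tx5cb: all yes -> commit (commits=2)

Answer: 2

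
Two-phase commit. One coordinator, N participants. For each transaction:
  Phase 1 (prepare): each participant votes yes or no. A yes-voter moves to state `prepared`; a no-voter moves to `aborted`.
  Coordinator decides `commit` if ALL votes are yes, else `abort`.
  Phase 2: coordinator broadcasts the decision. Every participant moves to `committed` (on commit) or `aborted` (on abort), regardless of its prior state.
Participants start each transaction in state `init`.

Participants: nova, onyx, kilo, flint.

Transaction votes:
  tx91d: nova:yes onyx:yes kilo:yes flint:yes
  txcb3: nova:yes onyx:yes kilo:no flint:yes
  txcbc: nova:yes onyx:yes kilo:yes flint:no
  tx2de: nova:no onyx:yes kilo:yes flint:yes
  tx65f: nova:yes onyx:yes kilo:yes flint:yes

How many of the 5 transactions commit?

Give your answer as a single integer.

tx91d: all yes -> commit (commits=1)
txcb3: no from kilo -> abort (commits=1)
txcbc: no from flint -> abort (commits=1)
tx2de: no from nova -> abort (commits=1)
tx65f: all yes -> commit (commits=2)

Answer: 2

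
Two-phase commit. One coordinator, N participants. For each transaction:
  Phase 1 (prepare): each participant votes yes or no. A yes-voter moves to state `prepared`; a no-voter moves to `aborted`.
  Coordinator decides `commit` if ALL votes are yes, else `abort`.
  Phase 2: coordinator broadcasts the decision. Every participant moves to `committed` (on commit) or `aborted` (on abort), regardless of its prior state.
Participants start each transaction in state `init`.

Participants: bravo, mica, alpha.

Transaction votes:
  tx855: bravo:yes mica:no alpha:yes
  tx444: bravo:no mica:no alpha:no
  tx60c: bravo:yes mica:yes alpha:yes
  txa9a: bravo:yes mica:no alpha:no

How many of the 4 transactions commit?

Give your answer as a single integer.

Answer: 1

Derivation:
tx855: no from mica -> abort (commits=0)
tx444: no from bravo, mica, alpha -> abort (commits=0)
tx60c: all yes -> commit (commits=1)
txa9a: no from mica, alpha -> abort (commits=1)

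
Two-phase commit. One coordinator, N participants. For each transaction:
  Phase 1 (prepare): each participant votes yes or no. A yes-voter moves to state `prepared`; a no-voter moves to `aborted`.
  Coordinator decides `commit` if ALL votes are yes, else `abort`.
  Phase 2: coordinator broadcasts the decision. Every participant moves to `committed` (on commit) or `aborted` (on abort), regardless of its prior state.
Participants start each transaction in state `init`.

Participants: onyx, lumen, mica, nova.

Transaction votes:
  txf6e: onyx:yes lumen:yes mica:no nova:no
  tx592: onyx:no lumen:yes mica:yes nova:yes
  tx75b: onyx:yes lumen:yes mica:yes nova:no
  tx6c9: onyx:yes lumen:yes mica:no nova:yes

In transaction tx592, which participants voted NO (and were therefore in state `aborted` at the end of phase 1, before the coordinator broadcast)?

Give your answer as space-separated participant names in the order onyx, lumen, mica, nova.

Answer: onyx

Derivation:
Txn tx592 phase 1: onyx no -> aborted; lumen yes -> prepared; mica yes -> prepared; nova yes -> prepared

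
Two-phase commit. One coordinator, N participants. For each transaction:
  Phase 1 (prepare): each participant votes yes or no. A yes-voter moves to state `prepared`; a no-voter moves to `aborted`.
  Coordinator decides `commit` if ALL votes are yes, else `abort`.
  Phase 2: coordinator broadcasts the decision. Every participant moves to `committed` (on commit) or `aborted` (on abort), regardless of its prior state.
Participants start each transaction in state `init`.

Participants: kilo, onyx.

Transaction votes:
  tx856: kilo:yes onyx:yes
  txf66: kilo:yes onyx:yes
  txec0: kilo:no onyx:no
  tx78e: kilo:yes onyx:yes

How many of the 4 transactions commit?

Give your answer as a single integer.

Answer: 3

Derivation:
tx856: all yes -> commit (commits=1)
txf66: all yes -> commit (commits=2)
txec0: no from kilo, onyx -> abort (commits=2)
tx78e: all yes -> commit (commits=3)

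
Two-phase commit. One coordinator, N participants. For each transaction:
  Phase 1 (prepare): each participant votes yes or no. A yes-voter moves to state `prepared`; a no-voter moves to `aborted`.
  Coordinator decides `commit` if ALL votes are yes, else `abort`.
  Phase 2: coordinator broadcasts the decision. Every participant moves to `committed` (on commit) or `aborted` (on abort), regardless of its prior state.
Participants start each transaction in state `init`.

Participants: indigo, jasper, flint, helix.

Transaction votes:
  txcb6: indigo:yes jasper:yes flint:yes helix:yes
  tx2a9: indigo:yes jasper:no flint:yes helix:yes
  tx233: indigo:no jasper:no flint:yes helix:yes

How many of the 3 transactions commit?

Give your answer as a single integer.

txcb6: all yes -> commit (commits=1)
tx2a9: no from jasper -> abort (commits=1)
tx233: no from indigo, jasper -> abort (commits=1)

Answer: 1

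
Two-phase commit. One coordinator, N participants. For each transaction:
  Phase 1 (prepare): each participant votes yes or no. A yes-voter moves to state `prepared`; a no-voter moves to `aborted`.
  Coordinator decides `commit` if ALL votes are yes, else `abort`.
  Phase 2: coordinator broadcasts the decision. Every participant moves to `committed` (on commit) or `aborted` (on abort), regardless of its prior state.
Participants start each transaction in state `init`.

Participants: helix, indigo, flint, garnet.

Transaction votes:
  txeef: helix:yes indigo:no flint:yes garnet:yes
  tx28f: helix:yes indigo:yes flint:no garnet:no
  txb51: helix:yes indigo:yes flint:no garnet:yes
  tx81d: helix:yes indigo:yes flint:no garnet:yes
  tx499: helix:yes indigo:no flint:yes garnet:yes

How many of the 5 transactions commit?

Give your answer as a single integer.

Answer: 0

Derivation:
txeef: no from indigo -> abort (commits=0)
tx28f: no from flint, garnet -> abort (commits=0)
txb51: no from flint -> abort (commits=0)
tx81d: no from flint -> abort (commits=0)
tx499: no from indigo -> abort (commits=0)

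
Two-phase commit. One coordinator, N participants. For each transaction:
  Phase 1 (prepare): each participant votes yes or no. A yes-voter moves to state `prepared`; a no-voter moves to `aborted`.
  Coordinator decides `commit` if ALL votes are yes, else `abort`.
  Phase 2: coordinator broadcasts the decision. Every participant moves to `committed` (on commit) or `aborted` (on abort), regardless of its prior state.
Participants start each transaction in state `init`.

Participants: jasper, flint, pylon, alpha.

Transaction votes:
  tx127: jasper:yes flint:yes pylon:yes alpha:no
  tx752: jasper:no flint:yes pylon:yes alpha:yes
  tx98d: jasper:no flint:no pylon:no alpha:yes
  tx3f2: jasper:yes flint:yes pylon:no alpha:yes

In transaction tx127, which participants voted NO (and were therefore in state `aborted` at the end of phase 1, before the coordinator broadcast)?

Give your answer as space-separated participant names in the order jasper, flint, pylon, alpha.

Txn tx127 phase 1: jasper yes -> prepared; flint yes -> prepared; pylon yes -> prepared; alpha no -> aborted

Answer: alpha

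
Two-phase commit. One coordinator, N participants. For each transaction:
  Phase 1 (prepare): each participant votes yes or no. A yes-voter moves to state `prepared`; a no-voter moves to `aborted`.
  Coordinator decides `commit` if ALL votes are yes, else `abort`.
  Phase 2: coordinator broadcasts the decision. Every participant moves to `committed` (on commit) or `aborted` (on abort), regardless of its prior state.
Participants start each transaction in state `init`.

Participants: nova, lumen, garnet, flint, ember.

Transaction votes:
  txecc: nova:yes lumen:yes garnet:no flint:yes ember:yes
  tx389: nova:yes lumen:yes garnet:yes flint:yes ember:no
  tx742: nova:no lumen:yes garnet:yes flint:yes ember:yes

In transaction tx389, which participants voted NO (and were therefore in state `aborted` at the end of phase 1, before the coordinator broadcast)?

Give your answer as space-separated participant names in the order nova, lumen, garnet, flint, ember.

Answer: ember

Derivation:
Txn tx389 phase 1: nova yes -> prepared; lumen yes -> prepared; garnet yes -> prepared; flint yes -> prepared; ember no -> aborted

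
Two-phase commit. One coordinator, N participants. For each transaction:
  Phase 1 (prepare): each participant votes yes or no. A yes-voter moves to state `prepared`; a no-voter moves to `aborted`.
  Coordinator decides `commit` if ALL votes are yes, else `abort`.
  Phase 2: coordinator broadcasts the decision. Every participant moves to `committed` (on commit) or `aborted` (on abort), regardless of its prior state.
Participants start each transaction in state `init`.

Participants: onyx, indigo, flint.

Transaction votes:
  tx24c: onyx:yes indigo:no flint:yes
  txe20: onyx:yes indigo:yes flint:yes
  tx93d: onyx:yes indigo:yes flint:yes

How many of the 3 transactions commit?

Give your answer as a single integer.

Answer: 2

Derivation:
tx24c: no from indigo -> abort (commits=0)
txe20: all yes -> commit (commits=1)
tx93d: all yes -> commit (commits=2)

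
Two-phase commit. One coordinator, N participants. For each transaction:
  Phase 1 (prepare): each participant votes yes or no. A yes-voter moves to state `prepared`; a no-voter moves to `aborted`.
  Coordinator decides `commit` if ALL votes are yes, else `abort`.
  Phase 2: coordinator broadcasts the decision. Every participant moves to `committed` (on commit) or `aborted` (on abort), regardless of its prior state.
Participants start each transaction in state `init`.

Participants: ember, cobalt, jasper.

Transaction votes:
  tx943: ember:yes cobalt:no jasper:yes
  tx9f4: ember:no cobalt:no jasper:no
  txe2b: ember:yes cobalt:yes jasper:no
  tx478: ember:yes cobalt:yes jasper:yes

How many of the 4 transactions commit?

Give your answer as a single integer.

tx943: no from cobalt -> abort (commits=0)
tx9f4: no from ember, cobalt, jasper -> abort (commits=0)
txe2b: no from jasper -> abort (commits=0)
tx478: all yes -> commit (commits=1)

Answer: 1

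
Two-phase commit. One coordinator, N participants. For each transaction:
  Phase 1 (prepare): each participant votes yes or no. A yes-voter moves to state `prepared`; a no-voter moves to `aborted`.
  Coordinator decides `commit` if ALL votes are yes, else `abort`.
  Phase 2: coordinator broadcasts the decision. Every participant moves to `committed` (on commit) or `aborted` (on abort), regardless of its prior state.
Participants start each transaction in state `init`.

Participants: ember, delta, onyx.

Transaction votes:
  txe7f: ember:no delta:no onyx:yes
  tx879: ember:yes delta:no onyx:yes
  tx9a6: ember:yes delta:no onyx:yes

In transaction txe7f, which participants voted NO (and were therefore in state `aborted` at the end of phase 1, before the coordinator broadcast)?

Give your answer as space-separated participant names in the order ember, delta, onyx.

Answer: ember delta

Derivation:
Txn txe7f phase 1: ember no -> aborted; delta no -> aborted; onyx yes -> prepared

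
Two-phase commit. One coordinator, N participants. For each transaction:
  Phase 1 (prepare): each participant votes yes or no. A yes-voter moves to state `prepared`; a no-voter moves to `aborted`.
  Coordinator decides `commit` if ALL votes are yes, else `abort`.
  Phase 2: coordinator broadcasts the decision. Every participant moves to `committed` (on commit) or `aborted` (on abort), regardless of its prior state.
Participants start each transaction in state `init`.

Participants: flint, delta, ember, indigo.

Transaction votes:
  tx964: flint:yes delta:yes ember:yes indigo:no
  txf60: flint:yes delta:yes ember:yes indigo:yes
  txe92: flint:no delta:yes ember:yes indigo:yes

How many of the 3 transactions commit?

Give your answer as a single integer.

tx964: no from indigo -> abort (commits=0)
txf60: all yes -> commit (commits=1)
txe92: no from flint -> abort (commits=1)

Answer: 1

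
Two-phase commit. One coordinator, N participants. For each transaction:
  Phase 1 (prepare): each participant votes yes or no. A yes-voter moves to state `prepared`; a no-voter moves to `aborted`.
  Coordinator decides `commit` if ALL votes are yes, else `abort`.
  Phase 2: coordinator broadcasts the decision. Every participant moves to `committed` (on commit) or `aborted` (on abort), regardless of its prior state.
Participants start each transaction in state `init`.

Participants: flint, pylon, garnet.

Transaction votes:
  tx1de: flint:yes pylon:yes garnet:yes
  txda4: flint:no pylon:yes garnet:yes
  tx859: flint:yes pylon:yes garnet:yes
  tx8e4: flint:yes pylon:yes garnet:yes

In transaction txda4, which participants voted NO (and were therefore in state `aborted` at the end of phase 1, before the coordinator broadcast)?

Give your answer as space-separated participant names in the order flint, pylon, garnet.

Answer: flint

Derivation:
Txn txda4 phase 1: flint no -> aborted; pylon yes -> prepared; garnet yes -> prepared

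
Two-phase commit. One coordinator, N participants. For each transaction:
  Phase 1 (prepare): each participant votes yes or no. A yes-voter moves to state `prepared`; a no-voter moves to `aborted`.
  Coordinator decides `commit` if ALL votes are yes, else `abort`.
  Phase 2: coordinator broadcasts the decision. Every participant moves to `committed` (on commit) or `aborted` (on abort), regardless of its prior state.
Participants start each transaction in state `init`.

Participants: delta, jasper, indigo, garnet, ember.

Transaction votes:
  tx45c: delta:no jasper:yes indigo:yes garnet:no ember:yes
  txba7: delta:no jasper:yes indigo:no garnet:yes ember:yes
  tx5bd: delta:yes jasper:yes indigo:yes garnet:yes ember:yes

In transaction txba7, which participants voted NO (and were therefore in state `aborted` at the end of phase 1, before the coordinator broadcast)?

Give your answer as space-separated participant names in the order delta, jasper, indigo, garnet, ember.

Answer: delta indigo

Derivation:
Txn txba7 phase 1: delta no -> aborted; jasper yes -> prepared; indigo no -> aborted; garnet yes -> prepared; ember yes -> prepared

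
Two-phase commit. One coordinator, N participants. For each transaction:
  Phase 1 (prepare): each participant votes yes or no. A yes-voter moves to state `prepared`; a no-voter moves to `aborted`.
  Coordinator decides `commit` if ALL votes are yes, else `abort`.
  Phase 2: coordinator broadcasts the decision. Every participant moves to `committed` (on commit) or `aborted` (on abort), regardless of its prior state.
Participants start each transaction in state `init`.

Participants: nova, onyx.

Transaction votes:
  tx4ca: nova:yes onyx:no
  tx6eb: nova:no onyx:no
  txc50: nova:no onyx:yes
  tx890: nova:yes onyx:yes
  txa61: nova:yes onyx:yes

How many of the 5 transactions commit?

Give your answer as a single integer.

tx4ca: no from onyx -> abort (commits=0)
tx6eb: no from nova, onyx -> abort (commits=0)
txc50: no from nova -> abort (commits=0)
tx890: all yes -> commit (commits=1)
txa61: all yes -> commit (commits=2)

Answer: 2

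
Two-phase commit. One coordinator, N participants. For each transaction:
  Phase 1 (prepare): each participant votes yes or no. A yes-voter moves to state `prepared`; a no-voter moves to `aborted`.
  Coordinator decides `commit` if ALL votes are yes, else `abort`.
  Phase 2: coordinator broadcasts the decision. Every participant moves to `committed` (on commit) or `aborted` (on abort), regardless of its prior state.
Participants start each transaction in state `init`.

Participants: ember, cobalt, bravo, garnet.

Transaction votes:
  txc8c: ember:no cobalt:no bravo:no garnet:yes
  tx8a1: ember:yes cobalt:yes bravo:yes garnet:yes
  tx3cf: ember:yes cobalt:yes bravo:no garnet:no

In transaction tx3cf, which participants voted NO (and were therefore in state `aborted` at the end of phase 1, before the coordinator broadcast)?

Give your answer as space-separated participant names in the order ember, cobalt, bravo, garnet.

Txn tx3cf phase 1: ember yes -> prepared; cobalt yes -> prepared; bravo no -> aborted; garnet no -> aborted

Answer: bravo garnet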